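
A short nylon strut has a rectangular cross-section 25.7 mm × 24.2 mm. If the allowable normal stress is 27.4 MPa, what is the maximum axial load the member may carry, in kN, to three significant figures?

A = 621.9 mm².
P_max = σ_allow · A = 27.4 · 621.9 = 17040 N = 17.04 kN.

17.0 kN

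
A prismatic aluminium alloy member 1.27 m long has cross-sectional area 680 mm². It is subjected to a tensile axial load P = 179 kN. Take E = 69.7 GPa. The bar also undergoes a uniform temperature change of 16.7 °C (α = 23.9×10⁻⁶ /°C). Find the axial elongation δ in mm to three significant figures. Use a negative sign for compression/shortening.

δ_mech = NL/(AE) = 179000·1270/(680·69700) = 4.796 mm.
δ_thermal = αLΔT = 23.9e-6·1270·16.7 = 0.5069 mm.
δ = δ_mech + δ_thermal = 5.303 mm.

5.30 mm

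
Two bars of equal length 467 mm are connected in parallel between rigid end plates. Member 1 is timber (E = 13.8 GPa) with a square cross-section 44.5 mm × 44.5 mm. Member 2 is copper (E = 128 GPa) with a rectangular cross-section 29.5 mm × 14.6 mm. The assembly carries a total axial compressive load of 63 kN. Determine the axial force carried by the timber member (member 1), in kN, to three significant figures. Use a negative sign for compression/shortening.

A_1 = 1980 mm².
A_2 = 430.7 mm².
Equal strain + equilibrium ⇒ each member carries load in proportion to AE: A₁E₁ = 27330000 N, A₂E₂ = 55130000 N, ΣAE = 82460000 N.
F₁ = P·A₁E₁/ΣAE = -63000·27330000/82460000 = -20880 N.

-20.9 kN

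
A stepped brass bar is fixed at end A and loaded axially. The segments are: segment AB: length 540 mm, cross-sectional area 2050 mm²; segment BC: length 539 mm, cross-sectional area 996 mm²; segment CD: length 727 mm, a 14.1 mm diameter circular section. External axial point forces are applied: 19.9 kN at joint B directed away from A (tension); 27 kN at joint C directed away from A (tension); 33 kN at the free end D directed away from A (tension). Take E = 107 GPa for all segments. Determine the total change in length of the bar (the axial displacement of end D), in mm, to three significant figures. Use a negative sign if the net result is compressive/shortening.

Internal axial forces (sectioning from the free end, tension +): N_CD = 33 kN, N_BC = 60 kN, N_AB = 79.9 kN.
A_CD = 156.1 mm².
δ_AB = 79900·540/(2050·107000) = 0.1967 mm
δ_BC = 60000·539/(996·107000) = 0.3035 mm
δ_CD = 33000·727/(156.1·107000) = 1.436 mm
δ = Σδ_i = 1.936 mm.

1.94 mm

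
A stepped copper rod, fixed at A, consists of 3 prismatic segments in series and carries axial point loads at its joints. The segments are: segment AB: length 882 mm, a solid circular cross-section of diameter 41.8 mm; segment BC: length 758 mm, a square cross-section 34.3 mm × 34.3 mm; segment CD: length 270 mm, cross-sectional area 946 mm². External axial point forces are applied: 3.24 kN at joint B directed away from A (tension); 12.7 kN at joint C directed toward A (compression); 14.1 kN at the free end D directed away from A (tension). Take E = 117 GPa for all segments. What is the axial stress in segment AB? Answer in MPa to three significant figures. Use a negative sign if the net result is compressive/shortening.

3.38 MPa

Internal axial forces (sectioning from the free end, tension +): N_CD = 14.1 kN, N_BC = 1.4 kN, N_AB = 4.64 kN.
A_AB = 1372 mm².
σ_AB = N_AB/A_AB = 4640/1372 = 3.381 MPa.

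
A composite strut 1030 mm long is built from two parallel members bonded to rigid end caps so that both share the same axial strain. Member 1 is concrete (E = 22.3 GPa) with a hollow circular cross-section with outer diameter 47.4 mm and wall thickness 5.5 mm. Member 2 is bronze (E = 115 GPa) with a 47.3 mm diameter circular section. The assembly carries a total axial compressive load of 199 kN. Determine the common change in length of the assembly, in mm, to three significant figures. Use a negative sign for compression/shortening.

A_1 = 724 mm².
A_2 = 1757 mm².
Equal strain + equilibrium ⇒ each member carries load in proportion to AE: A₁E₁ = 16140000 N, A₂E₂ = 202100000 N, ΣAE = 218200000 N.
δ = PL/ΣAE = -199000·1030/218200000 = -0.9393 mm.

-0.939 mm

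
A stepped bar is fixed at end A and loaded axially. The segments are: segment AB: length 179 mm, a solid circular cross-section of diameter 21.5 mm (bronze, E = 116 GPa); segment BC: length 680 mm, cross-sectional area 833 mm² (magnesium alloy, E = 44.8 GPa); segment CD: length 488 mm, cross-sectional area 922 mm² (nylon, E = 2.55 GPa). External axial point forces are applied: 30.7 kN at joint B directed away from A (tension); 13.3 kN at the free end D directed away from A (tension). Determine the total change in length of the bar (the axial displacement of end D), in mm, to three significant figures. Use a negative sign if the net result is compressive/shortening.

3.19 mm

Internal axial forces (sectioning from the free end, tension +): N_CD = 13.3 kN, N_BC = 13.3 kN, N_AB = 44 kN.
A_AB = 363.1 mm².
δ_AB = 44000·179/(363.1·116000) = 0.187 mm
δ_BC = 13300·680/(833·44800) = 0.2423 mm
δ_CD = 13300·488/(922·2550) = 2.761 mm
δ = Σδ_i = 3.19 mm.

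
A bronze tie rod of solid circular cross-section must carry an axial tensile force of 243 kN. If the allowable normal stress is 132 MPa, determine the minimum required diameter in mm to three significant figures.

48.4 mm

Required area A ≥ P/σ_allow = 243000/132 = 1841 mm².
For a solid circular section, d ≥ √(4A/π) = 48.41 mm.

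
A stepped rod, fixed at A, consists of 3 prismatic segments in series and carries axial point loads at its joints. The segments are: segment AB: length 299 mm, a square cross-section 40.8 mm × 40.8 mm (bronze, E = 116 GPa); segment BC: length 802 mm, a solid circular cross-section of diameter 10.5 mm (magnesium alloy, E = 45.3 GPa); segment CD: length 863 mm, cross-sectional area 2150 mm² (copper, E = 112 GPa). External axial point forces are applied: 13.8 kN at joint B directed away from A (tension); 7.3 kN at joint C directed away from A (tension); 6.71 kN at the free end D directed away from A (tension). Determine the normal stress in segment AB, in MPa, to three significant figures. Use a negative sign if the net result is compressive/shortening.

16.7 MPa

Internal axial forces (sectioning from the free end, tension +): N_CD = 6.71 kN, N_BC = 14.01 kN, N_AB = 27.81 kN.
A_AB = 1665 mm².
σ_AB = N_AB/A_AB = 27810/1665 = 16.71 MPa.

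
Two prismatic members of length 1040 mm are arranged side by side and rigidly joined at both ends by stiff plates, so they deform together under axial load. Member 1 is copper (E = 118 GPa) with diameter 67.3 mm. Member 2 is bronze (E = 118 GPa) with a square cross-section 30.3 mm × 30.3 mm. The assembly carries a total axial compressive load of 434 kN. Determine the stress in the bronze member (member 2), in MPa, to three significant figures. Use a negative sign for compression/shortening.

A_1 = 3557 mm².
A_2 = 918.1 mm².
Equal strain + equilibrium ⇒ each member carries load in proportion to AE: A₁E₁ = 419800000 N, A₂E₂ = 108300000 N, ΣAE = 528100000 N.
σ₂ = P·E₂/ΣAE = -434000·118000/528100000 = -96.97 MPa.

-97.0 MPa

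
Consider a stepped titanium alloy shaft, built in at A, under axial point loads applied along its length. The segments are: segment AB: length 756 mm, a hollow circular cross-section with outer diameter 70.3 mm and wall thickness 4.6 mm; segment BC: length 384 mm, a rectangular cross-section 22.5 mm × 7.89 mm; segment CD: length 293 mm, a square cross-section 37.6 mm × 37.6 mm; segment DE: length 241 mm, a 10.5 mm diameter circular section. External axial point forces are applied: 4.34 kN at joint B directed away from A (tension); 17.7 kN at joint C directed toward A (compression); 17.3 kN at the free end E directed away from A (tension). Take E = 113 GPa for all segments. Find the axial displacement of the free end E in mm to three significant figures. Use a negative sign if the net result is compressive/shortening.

Internal axial forces (sectioning from the free end, tension +): N_DE = 17.3 kN, N_CD = 17.3 kN, N_BC = -0.4 kN, N_AB = 3.94 kN.
A_AB = 949.5 mm².
A_BC = 177.5 mm².
A_CD = 1414 mm².
A_DE = 86.59 mm².
δ_AB = 3940·756/(949.5·113000) = 0.02776 mm
δ_BC = -400·384/(177.5·113000) = -0.007657 mm
δ_CD = 17300·293/(1414·113000) = 0.03173 mm
δ_DE = 17300·241/(86.59·113000) = 0.4261 mm
δ = Σδ_i = 0.4779 mm.

0.478 mm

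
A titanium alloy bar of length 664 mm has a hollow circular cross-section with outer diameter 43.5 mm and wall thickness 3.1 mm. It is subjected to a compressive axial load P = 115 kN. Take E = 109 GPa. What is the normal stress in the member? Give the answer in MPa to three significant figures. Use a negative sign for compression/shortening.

-292 MPa

A = 393.5 mm².
σ = N/A = -115000/393.5 = -292.3 MPa.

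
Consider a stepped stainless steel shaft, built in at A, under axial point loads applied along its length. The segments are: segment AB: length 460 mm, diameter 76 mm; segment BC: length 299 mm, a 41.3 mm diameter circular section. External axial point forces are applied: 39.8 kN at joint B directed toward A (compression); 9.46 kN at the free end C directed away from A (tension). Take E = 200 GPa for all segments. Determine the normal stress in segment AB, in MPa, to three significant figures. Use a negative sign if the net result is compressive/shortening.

Internal axial forces (sectioning from the free end, tension +): N_BC = 9.46 kN, N_AB = -30.34 kN.
A_AB = 4536 mm².
σ_AB = N_AB/A_AB = -30340/4536 = -6.688 MPa.

-6.69 MPa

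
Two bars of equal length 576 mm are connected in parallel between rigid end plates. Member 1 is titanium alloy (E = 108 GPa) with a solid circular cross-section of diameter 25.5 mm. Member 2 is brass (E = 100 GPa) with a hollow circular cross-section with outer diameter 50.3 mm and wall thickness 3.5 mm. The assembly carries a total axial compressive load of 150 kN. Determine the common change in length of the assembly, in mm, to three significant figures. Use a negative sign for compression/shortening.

A_1 = 510.7 mm².
A_2 = 514.6 mm².
Equal strain + equilibrium ⇒ each member carries load in proportion to AE: A₁E₁ = 55160000 N, A₂E₂ = 51460000 N, ΣAE = 106600000 N.
δ = PL/ΣAE = -150000·576/106600000 = -0.8104 mm.

-0.810 mm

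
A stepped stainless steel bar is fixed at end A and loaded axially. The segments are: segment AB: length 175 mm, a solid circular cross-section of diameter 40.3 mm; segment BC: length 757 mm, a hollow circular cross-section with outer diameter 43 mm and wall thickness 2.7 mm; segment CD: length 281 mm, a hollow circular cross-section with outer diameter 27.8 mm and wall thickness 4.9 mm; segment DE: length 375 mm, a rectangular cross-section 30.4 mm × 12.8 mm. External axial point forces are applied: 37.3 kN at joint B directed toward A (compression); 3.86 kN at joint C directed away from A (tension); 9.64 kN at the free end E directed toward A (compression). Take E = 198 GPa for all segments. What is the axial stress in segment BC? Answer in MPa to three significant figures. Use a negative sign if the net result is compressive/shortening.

-16.9 MPa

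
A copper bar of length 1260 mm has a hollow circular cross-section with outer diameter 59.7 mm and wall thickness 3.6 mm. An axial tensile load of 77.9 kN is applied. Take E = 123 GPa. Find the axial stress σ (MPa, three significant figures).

123 MPa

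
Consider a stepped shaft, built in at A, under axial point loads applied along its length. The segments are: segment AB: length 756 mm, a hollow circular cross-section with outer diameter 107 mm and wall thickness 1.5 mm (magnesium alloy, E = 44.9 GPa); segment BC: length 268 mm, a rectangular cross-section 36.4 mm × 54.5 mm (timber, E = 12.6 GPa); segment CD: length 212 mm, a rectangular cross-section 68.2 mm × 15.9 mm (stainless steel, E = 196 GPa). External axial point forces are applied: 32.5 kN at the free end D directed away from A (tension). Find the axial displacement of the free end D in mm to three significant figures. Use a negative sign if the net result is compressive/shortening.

Internal axial forces (sectioning from the free end, tension +): N_CD = 32.5 kN, N_BC = 32.5 kN, N_AB = 32.5 kN.
A_AB = 497.2 mm².
A_BC = 1984 mm².
A_CD = 1084 mm².
δ_AB = 32500·756/(497.2·44900) = 1.101 mm
δ_BC = 32500·268/(1984·12600) = 0.3485 mm
δ_CD = 32500·212/(1084·196000) = 0.03242 mm
δ = Σδ_i = 1.482 mm.

1.48 mm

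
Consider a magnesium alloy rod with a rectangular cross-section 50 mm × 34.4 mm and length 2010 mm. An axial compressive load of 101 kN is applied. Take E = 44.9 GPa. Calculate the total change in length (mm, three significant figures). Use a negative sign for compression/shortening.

A = 1720 mm².
δ_mech = NL/(AE) = -101000·2010/(1720·44900) = -2.629 mm.

-2.63 mm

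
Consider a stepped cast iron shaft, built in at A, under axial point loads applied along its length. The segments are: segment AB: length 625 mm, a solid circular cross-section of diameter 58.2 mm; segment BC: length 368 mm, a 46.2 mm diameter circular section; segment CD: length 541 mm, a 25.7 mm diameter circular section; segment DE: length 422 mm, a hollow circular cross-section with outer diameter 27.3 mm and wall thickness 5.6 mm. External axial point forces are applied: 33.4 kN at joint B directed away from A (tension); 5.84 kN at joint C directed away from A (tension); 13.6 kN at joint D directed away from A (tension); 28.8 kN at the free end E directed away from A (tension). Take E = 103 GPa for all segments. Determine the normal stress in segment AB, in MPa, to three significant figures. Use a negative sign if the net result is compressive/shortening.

Internal axial forces (sectioning from the free end, tension +): N_DE = 28.8 kN, N_CD = 42.4 kN, N_BC = 48.24 kN, N_AB = 81.64 kN.
A_AB = 2660 mm².
σ_AB = N_AB/A_AB = 81640/2660 = 30.69 MPa.

30.7 MPa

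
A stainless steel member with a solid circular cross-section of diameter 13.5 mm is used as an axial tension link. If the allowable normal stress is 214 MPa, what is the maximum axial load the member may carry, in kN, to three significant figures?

A = 143.1 mm².
P_max = σ_allow · A = 214 · 143.1 = 30630 N = 30.63 kN.

30.6 kN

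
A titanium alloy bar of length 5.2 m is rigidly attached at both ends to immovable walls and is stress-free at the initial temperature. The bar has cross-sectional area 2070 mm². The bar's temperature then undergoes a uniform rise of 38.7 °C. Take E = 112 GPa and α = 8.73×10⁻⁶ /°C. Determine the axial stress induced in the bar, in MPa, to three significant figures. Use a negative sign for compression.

Free thermal expansion αLΔT = 8.73e-6 · 5200 · 38.7 = 1.757 mm.
The walls impose strain ε = −(1.757)/5200 = -3.3785e-04; σ = Eε = 112000 · -3.3785e-04 = -37.84 MPa.

-37.8 MPa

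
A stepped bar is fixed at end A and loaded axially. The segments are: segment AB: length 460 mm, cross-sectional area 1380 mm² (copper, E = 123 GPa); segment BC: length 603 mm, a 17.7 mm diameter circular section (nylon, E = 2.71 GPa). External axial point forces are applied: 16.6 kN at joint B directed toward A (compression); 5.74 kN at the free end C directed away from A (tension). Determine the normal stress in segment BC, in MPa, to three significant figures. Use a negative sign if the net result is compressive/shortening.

Internal axial forces (sectioning from the free end, tension +): N_BC = 5.74 kN, N_AB = -10.86 kN.
A_BC = 246.1 mm².
σ_BC = N_BC/A_BC = 5740/246.1 = 23.33 MPa.

23.3 MPa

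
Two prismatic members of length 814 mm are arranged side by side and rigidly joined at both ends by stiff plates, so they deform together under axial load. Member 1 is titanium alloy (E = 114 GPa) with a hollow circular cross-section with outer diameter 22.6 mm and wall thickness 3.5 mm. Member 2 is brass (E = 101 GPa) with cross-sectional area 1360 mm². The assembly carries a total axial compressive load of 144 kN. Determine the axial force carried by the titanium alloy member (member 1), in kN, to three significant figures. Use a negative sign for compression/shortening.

A_1 = 210 mm².
Equal strain + equilibrium ⇒ each member carries load in proportion to AE: A₁E₁ = 23940000 N, A₂E₂ = 137400000 N, ΣAE = 161300000 N.
F₁ = P·A₁E₁/ΣAE = -144000·23940000/161300000 = -21370 N.

-21.4 kN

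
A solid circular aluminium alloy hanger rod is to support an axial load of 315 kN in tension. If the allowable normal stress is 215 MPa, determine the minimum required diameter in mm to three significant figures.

43.2 mm

Required area A ≥ P/σ_allow = 315000/215 = 1465 mm².
For a solid circular section, d ≥ √(4A/π) = 43.19 mm.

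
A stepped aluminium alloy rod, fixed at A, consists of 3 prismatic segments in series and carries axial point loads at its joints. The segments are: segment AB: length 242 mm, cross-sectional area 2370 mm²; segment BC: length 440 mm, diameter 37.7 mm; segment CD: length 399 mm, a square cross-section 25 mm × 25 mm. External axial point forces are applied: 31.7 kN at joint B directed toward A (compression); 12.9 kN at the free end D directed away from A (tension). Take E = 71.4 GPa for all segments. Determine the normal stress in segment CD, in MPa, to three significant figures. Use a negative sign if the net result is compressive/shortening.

Internal axial forces (sectioning from the free end, tension +): N_CD = 12.9 kN, N_BC = 12.9 kN, N_AB = -18.8 kN.
A_CD = 625 mm².
σ_CD = N_CD/A_CD = 12900/625 = 20.64 MPa.

20.6 MPa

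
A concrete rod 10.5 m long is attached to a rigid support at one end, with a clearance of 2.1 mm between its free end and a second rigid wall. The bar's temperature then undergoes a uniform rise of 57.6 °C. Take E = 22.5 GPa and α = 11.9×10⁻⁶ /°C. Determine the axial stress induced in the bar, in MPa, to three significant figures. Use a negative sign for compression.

-10.9 MPa

Free thermal expansion αLΔT = 11.9e-6 · 10500 · 57.6 = 7.197 mm.
The walls engage after the gap closes; constrained expansion = 7.197 − 2.1 = 5.097 mm.
The walls impose strain ε = −(5.097)/10500 = -4.8544e-04; σ = Eε = 22500 · -4.8544e-04 = -10.92 MPa.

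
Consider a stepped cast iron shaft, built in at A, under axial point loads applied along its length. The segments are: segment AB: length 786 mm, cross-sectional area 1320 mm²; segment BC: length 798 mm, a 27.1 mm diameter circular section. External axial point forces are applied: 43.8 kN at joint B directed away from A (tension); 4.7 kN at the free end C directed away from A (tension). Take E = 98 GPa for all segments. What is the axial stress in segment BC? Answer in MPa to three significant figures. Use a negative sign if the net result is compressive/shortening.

Internal axial forces (sectioning from the free end, tension +): N_BC = 4.7 kN, N_AB = 48.5 kN.
A_BC = 576.8 mm².
σ_BC = N_BC/A_BC = 4700/576.8 = 8.148 MPa.

8.15 MPa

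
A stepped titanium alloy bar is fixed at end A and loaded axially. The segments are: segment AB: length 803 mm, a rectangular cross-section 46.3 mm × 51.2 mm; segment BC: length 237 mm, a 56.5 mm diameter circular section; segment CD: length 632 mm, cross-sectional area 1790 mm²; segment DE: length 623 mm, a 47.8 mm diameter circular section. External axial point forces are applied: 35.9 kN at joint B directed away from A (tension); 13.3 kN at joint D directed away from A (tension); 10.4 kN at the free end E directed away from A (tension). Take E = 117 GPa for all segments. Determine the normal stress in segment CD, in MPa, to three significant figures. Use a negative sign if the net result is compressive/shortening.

Internal axial forces (sectioning from the free end, tension +): N_DE = 10.4 kN, N_CD = 23.7 kN, N_BC = 23.7 kN, N_AB = 59.6 kN.
σ_CD = N_CD/A_CD = 23700/1790 = 13.24 MPa.

13.2 MPa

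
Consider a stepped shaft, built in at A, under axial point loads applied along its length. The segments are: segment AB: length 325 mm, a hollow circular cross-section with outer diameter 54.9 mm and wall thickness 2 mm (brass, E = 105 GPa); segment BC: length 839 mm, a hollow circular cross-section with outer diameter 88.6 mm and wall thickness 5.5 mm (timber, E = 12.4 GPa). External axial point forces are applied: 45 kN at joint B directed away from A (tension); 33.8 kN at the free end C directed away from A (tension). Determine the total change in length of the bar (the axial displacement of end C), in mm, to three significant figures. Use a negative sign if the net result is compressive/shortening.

2.33 mm

Internal axial forces (sectioning from the free end, tension +): N_BC = 33.8 kN, N_AB = 78.8 kN.
A_AB = 332.4 mm².
A_BC = 1436 mm².
δ_AB = 78800·325/(332.4·105000) = 0.7338 mm
δ_BC = 33800·839/(1436·12400) = 1.593 mm
δ = Σδ_i = 2.327 mm.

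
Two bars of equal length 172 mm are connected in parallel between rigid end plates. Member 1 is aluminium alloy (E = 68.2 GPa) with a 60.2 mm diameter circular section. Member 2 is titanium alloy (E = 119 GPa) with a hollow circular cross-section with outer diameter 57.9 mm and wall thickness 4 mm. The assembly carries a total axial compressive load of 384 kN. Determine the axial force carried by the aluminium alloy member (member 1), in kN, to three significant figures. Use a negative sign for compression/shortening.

A_1 = 2846 mm².
A_2 = 677.3 mm².
Equal strain + equilibrium ⇒ each member carries load in proportion to AE: A₁E₁ = 194100000 N, A₂E₂ = 80600000 N, ΣAE = 274700000 N.
F₁ = P·A₁E₁/ΣAE = -384000·194100000/274700000 = -271300 N.

-271 kN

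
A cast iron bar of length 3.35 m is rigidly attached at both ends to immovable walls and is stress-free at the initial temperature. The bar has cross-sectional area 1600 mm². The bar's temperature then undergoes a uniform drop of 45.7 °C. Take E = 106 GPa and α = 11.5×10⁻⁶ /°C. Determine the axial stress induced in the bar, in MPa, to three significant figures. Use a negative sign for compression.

55.7 MPa

Free thermal expansion αLΔT = 11.5e-6 · 3350 · -45.7 = -1.761 mm.
The walls impose strain ε = −(-1.761)/3350 = 5.2555e-04; σ = Eε = 106000 · 5.2555e-04 = 55.71 MPa.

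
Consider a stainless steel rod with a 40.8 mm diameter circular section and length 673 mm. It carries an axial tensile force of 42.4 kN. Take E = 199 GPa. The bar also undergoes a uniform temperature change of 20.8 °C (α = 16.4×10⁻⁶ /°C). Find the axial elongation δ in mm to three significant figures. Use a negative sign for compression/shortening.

0.339 mm

A = 1307 mm².
δ_mech = NL/(AE) = 42400·673/(1307·199000) = 0.1097 mm.
δ_thermal = αLΔT = 16.4e-6·673·20.8 = 0.2296 mm.
δ = δ_mech + δ_thermal = 0.3393 mm.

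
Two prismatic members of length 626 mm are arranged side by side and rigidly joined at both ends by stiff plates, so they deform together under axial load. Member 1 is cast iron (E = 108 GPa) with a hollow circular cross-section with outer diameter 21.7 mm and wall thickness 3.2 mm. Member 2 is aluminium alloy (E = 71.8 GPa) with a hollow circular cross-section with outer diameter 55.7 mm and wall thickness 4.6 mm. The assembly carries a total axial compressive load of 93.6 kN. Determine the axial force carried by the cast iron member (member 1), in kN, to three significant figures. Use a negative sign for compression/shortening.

A_1 = 186 mm².
A_2 = 738.5 mm².
Equal strain + equilibrium ⇒ each member carries load in proportion to AE: A₁E₁ = 20090000 N, A₂E₂ = 53020000 N, ΣAE = 73110000 N.
F₁ = P·A₁E₁/ΣAE = -93600·20090000/73110000 = -25720 N.

-25.7 kN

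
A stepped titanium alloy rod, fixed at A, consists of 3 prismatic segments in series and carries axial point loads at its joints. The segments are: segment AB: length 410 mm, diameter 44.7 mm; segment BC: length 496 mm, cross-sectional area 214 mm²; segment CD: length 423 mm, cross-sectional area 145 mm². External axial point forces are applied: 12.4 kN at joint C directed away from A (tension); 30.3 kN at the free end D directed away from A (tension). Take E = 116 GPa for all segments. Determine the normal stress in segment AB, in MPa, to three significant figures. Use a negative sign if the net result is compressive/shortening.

27.2 MPa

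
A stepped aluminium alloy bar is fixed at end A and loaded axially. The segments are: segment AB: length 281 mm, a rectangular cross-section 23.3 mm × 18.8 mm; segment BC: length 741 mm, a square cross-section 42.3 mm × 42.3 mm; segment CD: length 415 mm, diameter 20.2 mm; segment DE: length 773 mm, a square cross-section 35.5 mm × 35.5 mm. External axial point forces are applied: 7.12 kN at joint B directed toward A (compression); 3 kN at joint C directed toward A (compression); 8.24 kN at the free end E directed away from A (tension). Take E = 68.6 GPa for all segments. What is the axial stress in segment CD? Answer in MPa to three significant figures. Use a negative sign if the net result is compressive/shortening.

25.7 MPa

Internal axial forces (sectioning from the free end, tension +): N_DE = 8.24 kN, N_CD = 8.24 kN, N_BC = 5.24 kN, N_AB = -1.88 kN.
A_CD = 320.5 mm².
σ_CD = N_CD/A_CD = 8240/320.5 = 25.71 MPa.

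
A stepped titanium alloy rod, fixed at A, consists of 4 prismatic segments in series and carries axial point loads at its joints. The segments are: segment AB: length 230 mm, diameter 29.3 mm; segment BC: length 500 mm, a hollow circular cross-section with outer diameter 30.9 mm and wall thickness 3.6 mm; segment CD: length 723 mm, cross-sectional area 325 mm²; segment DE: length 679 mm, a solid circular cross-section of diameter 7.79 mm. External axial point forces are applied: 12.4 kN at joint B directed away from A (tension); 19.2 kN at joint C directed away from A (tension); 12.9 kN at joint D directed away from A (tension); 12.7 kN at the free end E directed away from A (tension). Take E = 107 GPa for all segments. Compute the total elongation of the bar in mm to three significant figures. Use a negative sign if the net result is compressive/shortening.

3.08 mm

Internal axial forces (sectioning from the free end, tension +): N_DE = 12.7 kN, N_CD = 25.6 kN, N_BC = 44.8 kN, N_AB = 57.2 kN.
A_AB = 674.3 mm².
A_BC = 308.8 mm².
A_DE = 47.66 mm².
δ_AB = 57200·230/(674.3·107000) = 0.1824 mm
δ_BC = 44800·500/(308.8·107000) = 0.678 mm
δ_CD = 25600·723/(325·107000) = 0.5322 mm
δ_DE = 12700·679/(47.66·107000) = 1.691 mm
δ = Σδ_i = 3.084 mm.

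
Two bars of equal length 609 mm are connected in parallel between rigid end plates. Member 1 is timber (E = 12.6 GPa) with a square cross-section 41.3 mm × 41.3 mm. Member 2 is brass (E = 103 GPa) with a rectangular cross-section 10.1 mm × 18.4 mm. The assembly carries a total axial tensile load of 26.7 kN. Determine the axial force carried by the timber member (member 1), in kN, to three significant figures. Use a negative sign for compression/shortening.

A_1 = 1706 mm².
A_2 = 185.8 mm².
Equal strain + equilibrium ⇒ each member carries load in proportion to AE: A₁E₁ = 21490000 N, A₂E₂ = 19140000 N, ΣAE = 40630000 N.
F₁ = P·A₁E₁/ΣAE = 26700·21490000/40630000 = 14120 N.

14.1 kN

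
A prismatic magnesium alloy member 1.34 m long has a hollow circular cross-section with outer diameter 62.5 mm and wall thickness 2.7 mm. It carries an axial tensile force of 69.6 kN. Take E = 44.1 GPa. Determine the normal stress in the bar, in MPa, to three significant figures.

137 MPa

A = 507.2 mm².
σ = N/A = 69600/507.2 = 137.2 MPa.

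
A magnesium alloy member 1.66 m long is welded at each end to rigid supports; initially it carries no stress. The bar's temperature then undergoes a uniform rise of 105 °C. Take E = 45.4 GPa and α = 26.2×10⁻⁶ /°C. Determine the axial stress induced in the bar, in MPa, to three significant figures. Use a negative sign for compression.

-125 MPa

Free thermal expansion αLΔT = 26.2e-6 · 1660 · 105 = 4.567 mm.
The walls impose strain ε = −(4.567)/1660 = -2.7510e-03; σ = Eε = 45400 · -2.7510e-03 = -124.9 MPa.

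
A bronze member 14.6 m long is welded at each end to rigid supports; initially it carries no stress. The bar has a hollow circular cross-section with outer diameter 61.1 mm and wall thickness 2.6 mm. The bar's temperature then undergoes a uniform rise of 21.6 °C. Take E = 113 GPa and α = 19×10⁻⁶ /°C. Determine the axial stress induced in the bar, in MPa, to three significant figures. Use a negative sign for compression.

-46.4 MPa

Free thermal expansion αLΔT = 19e-6 · 14600 · 21.6 = 5.992 mm.
The walls impose strain ε = −(5.992)/14600 = -4.1040e-04; σ = Eε = 113000 · -4.1040e-04 = -46.38 MPa.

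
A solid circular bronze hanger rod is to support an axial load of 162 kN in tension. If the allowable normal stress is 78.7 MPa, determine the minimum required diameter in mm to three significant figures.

Required area A ≥ P/σ_allow = 162000/78.7 = 2058 mm².
For a solid circular section, d ≥ √(4A/π) = 51.19 mm.

51.2 mm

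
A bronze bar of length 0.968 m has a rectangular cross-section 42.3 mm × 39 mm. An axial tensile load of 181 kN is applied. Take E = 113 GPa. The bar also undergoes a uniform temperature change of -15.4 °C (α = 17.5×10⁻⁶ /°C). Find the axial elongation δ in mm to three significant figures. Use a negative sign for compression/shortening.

A = 1650 mm².
δ_mech = NL/(AE) = 181000·968/(1650·113000) = 0.9399 mm.
δ_thermal = αLΔT = 17.5e-6·968·-15.4 = -0.2609 mm.
δ = δ_mech + δ_thermal = 0.679 mm.

0.679 mm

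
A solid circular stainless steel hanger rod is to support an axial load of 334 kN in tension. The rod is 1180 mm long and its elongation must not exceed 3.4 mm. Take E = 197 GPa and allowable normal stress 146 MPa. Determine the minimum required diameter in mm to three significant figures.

54.0 mm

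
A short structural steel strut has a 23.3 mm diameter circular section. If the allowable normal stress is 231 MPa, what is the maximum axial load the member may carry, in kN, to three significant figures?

A = 426.4 mm².
P_max = σ_allow · A = 231 · 426.4 = 98490 N = 98.49 kN.

98.5 kN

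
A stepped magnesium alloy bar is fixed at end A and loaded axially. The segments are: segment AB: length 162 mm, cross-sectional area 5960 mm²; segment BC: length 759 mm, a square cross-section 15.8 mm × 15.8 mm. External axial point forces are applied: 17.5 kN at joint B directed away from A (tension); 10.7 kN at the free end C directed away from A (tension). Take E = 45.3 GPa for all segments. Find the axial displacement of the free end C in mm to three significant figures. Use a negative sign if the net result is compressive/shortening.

0.735 mm

Internal axial forces (sectioning from the free end, tension +): N_BC = 10.7 kN, N_AB = 28.2 kN.
A_BC = 249.6 mm².
δ_AB = 28200·162/(5960·45300) = 0.01692 mm
δ_BC = 10700·759/(249.6·45300) = 0.7181 mm
δ = Σδ_i = 0.7351 mm.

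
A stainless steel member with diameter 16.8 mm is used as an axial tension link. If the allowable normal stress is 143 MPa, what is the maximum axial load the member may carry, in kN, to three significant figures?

A = 221.7 mm².
P_max = σ_allow · A = 143 · 221.7 = 31700 N = 31.7 kN.

31.7 kN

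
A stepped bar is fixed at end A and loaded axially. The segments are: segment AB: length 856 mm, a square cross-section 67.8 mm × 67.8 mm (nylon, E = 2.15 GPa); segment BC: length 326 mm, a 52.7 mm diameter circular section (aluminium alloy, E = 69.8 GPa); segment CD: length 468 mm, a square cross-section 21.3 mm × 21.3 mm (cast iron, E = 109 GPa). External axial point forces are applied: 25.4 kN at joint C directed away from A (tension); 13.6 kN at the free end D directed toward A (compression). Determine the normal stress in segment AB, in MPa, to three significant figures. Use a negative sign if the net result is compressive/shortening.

2.57 MPa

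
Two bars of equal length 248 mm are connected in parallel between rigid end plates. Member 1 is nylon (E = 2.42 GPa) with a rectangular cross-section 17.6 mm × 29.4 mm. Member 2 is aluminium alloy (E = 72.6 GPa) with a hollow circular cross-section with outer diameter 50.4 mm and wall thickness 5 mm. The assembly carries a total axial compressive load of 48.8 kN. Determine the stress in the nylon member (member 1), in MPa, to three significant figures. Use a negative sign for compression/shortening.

-2.23 MPa

A_1 = 517.4 mm².
A_2 = 713.1 mm².
Equal strain + equilibrium ⇒ each member carries load in proportion to AE: A₁E₁ = 1252000 N, A₂E₂ = 51770000 N, ΣAE = 53030000 N.
σ₁ = P·E₁/ΣAE = -48800·2420/53030000 = -2.227 MPa.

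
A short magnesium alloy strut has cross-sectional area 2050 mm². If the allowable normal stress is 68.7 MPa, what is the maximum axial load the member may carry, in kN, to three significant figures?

141 kN

P_max = σ_allow · A = 68.7 · 2050 = 140800 N = 140.8 kN.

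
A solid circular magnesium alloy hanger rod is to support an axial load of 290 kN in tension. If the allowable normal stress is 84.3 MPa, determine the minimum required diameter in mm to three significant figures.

66.2 mm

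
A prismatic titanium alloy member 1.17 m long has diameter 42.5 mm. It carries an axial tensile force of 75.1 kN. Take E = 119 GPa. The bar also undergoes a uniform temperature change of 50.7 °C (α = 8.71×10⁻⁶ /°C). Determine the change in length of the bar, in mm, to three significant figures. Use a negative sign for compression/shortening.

A = 1419 mm².
δ_mech = NL/(AE) = 75100·1170/(1419·119000) = 0.5205 mm.
δ_thermal = αLΔT = 8.71e-6·1170·50.7 = 0.5167 mm.
δ = δ_mech + δ_thermal = 1.037 mm.

1.04 mm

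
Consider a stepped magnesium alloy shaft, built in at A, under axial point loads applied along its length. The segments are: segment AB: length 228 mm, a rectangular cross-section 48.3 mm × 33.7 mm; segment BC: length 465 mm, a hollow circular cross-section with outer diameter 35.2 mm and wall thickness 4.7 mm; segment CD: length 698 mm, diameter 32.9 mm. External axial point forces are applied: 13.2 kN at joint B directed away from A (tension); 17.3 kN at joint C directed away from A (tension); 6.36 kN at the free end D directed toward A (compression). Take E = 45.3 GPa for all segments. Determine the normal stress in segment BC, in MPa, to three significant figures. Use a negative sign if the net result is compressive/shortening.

Internal axial forces (sectioning from the free end, tension +): N_CD = -6.36 kN, N_BC = 10.94 kN, N_AB = 24.14 kN.
A_BC = 450.3 mm².
σ_BC = N_BC/A_BC = 10940/450.3 = 24.29 MPa.

24.3 MPa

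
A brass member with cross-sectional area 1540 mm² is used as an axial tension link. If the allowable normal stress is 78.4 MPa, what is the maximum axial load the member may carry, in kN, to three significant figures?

121 kN

P_max = σ_allow · A = 78.4 · 1540 = 120700 N = 120.7 kN.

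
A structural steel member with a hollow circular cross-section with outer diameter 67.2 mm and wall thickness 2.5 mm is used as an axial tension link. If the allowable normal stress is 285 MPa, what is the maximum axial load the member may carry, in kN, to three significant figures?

145 kN

A = 508.2 mm².
P_max = σ_allow · A = 285 · 508.2 = 144800 N = 144.8 kN.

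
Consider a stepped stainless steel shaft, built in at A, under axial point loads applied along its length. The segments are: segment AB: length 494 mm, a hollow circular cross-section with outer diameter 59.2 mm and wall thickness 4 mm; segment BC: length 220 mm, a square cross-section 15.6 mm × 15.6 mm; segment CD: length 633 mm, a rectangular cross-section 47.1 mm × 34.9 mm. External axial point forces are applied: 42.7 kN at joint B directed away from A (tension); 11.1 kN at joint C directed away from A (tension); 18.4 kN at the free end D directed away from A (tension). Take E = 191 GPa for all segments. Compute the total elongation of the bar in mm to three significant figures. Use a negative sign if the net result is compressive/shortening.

Internal axial forces (sectioning from the free end, tension +): N_CD = 18.4 kN, N_BC = 29.5 kN, N_AB = 72.2 kN.
A_AB = 693.7 mm².
A_BC = 243.4 mm².
A_CD = 1644 mm².
δ_AB = 72200·494/(693.7·191000) = 0.2692 mm
δ_BC = 29500·220/(243.4·191000) = 0.1396 mm
δ_CD = 18400·633/(1644·191000) = 0.0371 mm
δ = Σδ_i = 0.4459 mm.

0.446 mm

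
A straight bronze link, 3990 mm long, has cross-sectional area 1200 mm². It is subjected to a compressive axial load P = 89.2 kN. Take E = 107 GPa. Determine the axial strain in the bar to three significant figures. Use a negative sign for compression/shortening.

σ = N/A = -74.33 MPa; ε = σ/E = -74.33/107000 = -6.947e-04.

-6.95e-04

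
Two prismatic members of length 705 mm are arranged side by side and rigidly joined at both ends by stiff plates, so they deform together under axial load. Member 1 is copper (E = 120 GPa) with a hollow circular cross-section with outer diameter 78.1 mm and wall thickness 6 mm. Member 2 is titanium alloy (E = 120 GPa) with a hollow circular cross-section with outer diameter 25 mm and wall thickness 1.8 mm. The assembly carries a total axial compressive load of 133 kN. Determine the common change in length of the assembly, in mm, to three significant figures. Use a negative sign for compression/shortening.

A_1 = 1359 mm².
A_2 = 131.2 mm².
Equal strain + equilibrium ⇒ each member carries load in proportion to AE: A₁E₁ = 163100000 N, A₂E₂ = 15740000 N, ΣAE = 178800000 N.
δ = PL/ΣAE = -133000·705/178800000 = -0.5243 mm.

-0.524 mm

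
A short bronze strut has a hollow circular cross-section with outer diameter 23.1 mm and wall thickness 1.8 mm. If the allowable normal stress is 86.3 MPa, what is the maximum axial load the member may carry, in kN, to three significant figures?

A = 120.4 mm².
P_max = σ_allow · A = 86.3 · 120.4 = 10390 N = 10.39 kN.

10.4 kN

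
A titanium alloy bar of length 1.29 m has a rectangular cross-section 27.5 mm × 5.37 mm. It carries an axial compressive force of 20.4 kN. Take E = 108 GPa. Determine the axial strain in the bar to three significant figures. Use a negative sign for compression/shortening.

A = 147.7 mm².
σ = N/A = -138.1 MPa; ε = σ/E = -138.1/108000 = -1.279e-03.

-0.00128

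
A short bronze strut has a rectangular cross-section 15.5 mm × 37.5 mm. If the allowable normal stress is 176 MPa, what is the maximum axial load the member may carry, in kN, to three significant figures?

102 kN

A = 581.2 mm².
P_max = σ_allow · A = 176 · 581.2 = 102300 N = 102.3 kN.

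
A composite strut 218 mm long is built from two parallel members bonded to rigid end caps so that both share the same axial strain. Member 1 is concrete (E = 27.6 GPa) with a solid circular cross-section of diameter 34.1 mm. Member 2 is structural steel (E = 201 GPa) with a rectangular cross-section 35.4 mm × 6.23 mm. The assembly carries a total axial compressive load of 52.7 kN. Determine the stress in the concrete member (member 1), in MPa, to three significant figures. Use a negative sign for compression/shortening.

A_1 = 913.3 mm².
A_2 = 220.5 mm².
Equal strain + equilibrium ⇒ each member carries load in proportion to AE: A₁E₁ = 25210000 N, A₂E₂ = 44330000 N, ΣAE = 69540000 N.
σ₁ = P·E₁/ΣAE = -52700·27600/69540000 = -20.92 MPa.

-20.9 MPa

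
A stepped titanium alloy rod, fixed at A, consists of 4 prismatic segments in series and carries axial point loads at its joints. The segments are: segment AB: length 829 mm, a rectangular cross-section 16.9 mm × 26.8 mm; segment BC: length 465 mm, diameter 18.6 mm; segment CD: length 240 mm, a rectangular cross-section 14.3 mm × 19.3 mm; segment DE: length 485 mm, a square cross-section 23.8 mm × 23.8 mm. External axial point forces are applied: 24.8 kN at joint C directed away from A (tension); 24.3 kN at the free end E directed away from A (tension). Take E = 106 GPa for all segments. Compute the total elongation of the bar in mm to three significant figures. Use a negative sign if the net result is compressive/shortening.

Internal axial forces (sectioning from the free end, tension +): N_DE = 24.3 kN, N_CD = 24.3 kN, N_BC = 49.1 kN, N_AB = 49.1 kN.
A_AB = 452.9 mm².
A_BC = 271.7 mm².
A_CD = 276 mm².
A_DE = 566.4 mm².
δ_AB = 49100·829/(452.9·106000) = 0.8478 mm
δ_BC = 49100·465/(271.7·106000) = 0.7927 mm
δ_CD = 24300·240/(276·106000) = 0.1994 mm
δ_DE = 24300·485/(566.4·106000) = 0.1963 mm
δ = Σδ_i = 2.036 mm.

2.04 mm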